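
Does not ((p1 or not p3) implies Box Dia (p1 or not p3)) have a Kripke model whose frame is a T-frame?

Satisfiable (open branch found)

1. not ((p1 or not p3) implies Box Dia (p1 or not p3)), 0
2. p1 or not p3, 0
3. not Box Dia (p1 or not p3), 0
4. not p3, 0
5. not Dia (p1 or not p3), 1
6. not (p1 or not p3), 1
7. not p1, 1
8. p3, 1
Accessibility: 0R0, 0R1, 1R1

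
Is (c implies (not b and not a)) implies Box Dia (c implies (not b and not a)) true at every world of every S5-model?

Tableau for the negation not ((c implies (not b and not a)) implies Box Dia (c implies (not b and not a))):
1. not ((c implies (not b and not a)) implies Box Dia (c implies (not b and not a))), u
2. c implies (not b and not a), u
3. not Box Dia (c implies (not b and not a)), u
4. not b and not a, u
5. not b, u
6. not a, u
7. not Dia (c implies (not b and not a)), v
8. not (c implies (not b and not a)), u
9. c, u
10. not (not b and not a), u
11. not (c implies (not b and not a)), v
12. c, v
13. not (not b and not a), v
14. a, u
Accessibility: uRu, uRv, vRu, vRv
Branch closes: a and not a both at u.
All branches of the negation close; one closing branch shown above.

Yes, valid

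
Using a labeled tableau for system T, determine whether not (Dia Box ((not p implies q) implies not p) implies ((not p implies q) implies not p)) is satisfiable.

1. not (Dia Box ((not p implies q) implies not p) implies ((not p implies q) implies not p)), u
2. Dia Box ((not p implies q) implies not p), u
3. not ((not p implies q) implies not p), u
4. not p implies q, u
5. p, u
6. q, u
7. Box ((not p implies q) implies not p), v
8. (not p implies q) implies not p, v
9. not p, v
Accessibility: uRu, uRv, vRv

Yes, satisfiable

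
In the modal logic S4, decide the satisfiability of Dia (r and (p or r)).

Yes, satisfiable

1. Dia (r and (p or r)), 0
2. r and (p or r), 1
3. r, 1
4. p or r, 1
Accessibility: 0R0, 0R1, 1R1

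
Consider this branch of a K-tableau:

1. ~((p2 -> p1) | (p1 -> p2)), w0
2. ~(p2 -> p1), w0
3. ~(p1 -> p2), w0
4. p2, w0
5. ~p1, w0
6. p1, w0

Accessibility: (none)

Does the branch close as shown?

Both p1 and ~p1 appear at w0.

Closed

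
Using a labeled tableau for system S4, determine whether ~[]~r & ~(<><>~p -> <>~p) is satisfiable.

Unsatisfiable

1. ~[]~r & ~(<><>~p -> <>~p), 0
2. ~[]~r, 0   [&-rule on 1]
3. ~(<><>~p -> <>~p), 0   [&-rule on 1]
4. <><>~p, 0   [~->-rule on 3]
5. ~<>~p, 0   [~->-rule on 3]
6. p, 0   [~<>-rule on 5 via 0R0]
7. r, 1   [~[]-rule on 2: fresh world 1, 0R1]
8. p, 1   [~<>-rule on 5 via 0R1]
9. <>~p, 2   [<>-rule on 4: fresh world 2, 0R2]
10. p, 2   [~<>-rule on 5 via 0R2]
11. ~p, 3   [<>-rule on 9: fresh world 3, 2R3]
12. p, 3   [~<>-rule on 5 via 0R3]
Accessibility: 0R0, 0R1, 0R2, 0R3, 1R1, 2R2, 2R3, 3R3
Branch closes: p and ~p both at 3.
Every branch closes; the branch above is one of them.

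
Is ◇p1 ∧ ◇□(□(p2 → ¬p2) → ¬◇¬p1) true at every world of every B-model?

Tableau for the negation ¬(◇p1 ∧ ◇□(□(p2 → ¬p2) → ¬◇¬p1)):
1. ¬(◇p1 ∧ ◇□(□(p2 → ¬p2) → ¬◇¬p1)), u
2. ¬◇□(□(p2 → ¬p2) → ¬◇¬p1), u
3. ¬□(□(p2 → ¬p2) → ¬◇¬p1), u
4. ¬(□(p2 → ¬p2) → ¬◇¬p1), v
5. □(p2 → ¬p2), v
6. ◇¬p1, v
7. ¬□(□(p2 → ¬p2) → ¬◇¬p1), v
8. p2 → ¬p2, u
9. p2 → ¬p2, v
10. ¬p2, u
11. ¬p2, v
12. ¬p1, w
13. p2 → ¬p2, w
14. ¬p2, w
15. ¬(□(p2 → ¬p2) → ¬◇¬p1), x
16. □(p2 → ¬p2), x
17. ◇¬p1, x
18. p2 → ¬p2, x
19. ¬p2, x
20. ¬p1, y
21. p2 → ¬p2, y
22. ¬p2, y
Accessibility: uRu, uRv, vRu, vRv, vRw, vRx, wRv, wRw, xRv, xRx, xRy, yRx, yRy
The negation has an open branch (countermodel exists).

No, not valid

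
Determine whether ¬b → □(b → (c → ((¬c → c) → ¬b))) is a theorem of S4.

Tableau for the negation ¬(¬b → □(b → (c → ((¬c → c) → ¬b)))):
1. ¬(¬b → □(b → (c → ((¬c → c) → ¬b)))), 0
2. ¬b, 0
3. ¬□(b → (c → ((¬c → c) → ¬b))), 0
4. ¬(b → (c → ((¬c → c) → ¬b))), 1
5. b, 1
6. ¬(c → ((¬c → c) → ¬b)), 1
7. c, 1
8. ¬((¬c → c) → ¬b), 1
9. ¬c → c, 1
Accessibility: 0R0, 0R1, 1R1
The negation has an open branch (countermodel exists).

No, not valid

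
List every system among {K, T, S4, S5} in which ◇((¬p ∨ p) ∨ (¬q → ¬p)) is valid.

T, S4, S5

T-tableau for the negation ¬◇((¬p ∨ p) ∨ (¬q → ¬p)):
1. ¬◇((¬p ∨ p) ∨ (¬q → ¬p)), w0
2. ¬((¬p ∨ p) ∨ (¬q → ¬p)), w0
3. ¬(¬p ∨ p), w0
4. ¬(¬q → ¬p), w0
5. p, w0
6. ¬p, w0
Accessibility: w0Rw0
Branch closes: p and ¬p both at w0.
Every branch closes (one shown): valid in T, hence also in S4, S5 (every theorem of T is a theorem of S4 and S5).
K-tableau for the negation ¬◇((¬p ∨ p) ∨ (¬q → ¬p)):
1. ¬◇((¬p ∨ p) ∨ (¬q → ¬p)), w0
Complete open branch: countermodel on a K-frame, so not valid in K.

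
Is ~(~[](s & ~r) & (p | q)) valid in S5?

Not valid

Tableau for the negation ~[](s & ~r) & (p | q):
1. ~[](s & ~r) & (p | q), u
2. ~[](s & ~r), u
3. p | q, u
4. q, u
5. ~(s & ~r), v
6. r, v
Accessibility: uRu, uRv, vRu, vRv
The negation has an open branch (countermodel exists).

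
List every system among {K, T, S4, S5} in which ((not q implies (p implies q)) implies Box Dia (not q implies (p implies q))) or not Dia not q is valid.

S4-tableau for the negation not (((not q implies (p implies q)) implies Box Dia (not q implies (p implies q))) or not Dia not q):
1. not (((not q implies (p implies q)) implies Box Dia (not q implies (p implies q))) or not Dia not q), u
2. not ((not q implies (p implies q)) implies Box Dia (not q implies (p implies q))), u
3. Dia not q, u
4. not q implies (p implies q), u
5. not Box Dia (not q implies (p implies q)), u
6. p implies q, u
7. q, u
8. not q, v
9. not Dia (not q implies (p implies q)), w
10. not (not q implies (p implies q)), w
11. not q, w
12. not (p implies q), w
13. p, w
Accessibility: uRu, uRv, uRw, vRv, wRw
Complete open branch: countermodel on an S4-frame, so not valid in S4, nor in K, T (the same frame is also a K-frame and a T-frame).
S5-tableau for the negation not (((not q implies (p implies q)) implies Box Dia (not q implies (p implies q))) or not Dia not q):
1. not (((not q implies (p implies q)) implies Box Dia (not q implies (p implies q))) or not Dia not q), u
2. not ((not q implies (p implies q)) implies Box Dia (not q implies (p implies q))), u
3. Dia not q, u
4. not q implies (p implies q), u
5. not Box Dia (not q implies (p implies q)), u
6. p implies q, u
7. not p, u
8. not q, v
9. not Dia (not q implies (p implies q)), w
10. not (not q implies (p implies q)), u
11. not q, u
12. not (p implies q), u
13. p, u
Accessibility: uRu, uRv, uRw, vRu, vRv, vRw, wRu, wRv, wRw
Branch closes: p and not p both at u.
Every branch closes (one shown): valid in S5.

S5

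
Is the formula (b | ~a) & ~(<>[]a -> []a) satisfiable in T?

Satisfiable (open branch found)

1. (b | ~a) & ~(<>[]a -> []a), 0
2. b | ~a, 0   [&-rule on 1]
3. ~(<>[]a -> []a), 0   [&-rule on 1]
4. <>[]a, 0   [~->-rule on 3]
5. ~[]a, 0   [~->-rule on 3]
6. ~a, 0   [|-rule on 2 (branches; this branch)]
7. []a, 1   [<>-rule on 4: fresh world 1, 0R1]
8. a, 1   [[]-rule on 7 via 1R1]
9. ~a, 2   [~[]-rule on 5: fresh world 2, 0R2]
Accessibility: 0R0, 0R1, 0R2, 1R1, 2R2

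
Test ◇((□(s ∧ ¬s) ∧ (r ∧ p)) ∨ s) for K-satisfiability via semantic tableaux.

Satisfiable

1. ◇((□(s ∧ ¬s) ∧ (r ∧ p)) ∨ s), w0
2. (□(s ∧ ¬s) ∧ (r ∧ p)) ∨ s, w1   [◇-rule on 1: fresh world w1, w0Rw1]
3. s, w1   [∨-rule on 2 (branches; this branch)]
Accessibility: w0Rw1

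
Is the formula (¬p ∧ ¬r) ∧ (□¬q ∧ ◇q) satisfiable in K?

1. (¬p ∧ ¬r) ∧ (□¬q ∧ ◇q), w0
2. ¬p ∧ ¬r, w0
3. □¬q ∧ ◇q, w0
4. ¬p, w0
5. ¬r, w0
6. □¬q, w0
7. ◇q, w0
8. q, w1
9. ¬q, w1
Accessibility: w0Rw1
Branch closes: q and ¬q both at w1.
All branches of the tableau close; one closing branch shown above.

Unsatisfiable (every branch closes)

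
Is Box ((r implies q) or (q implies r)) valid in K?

Tableau for the negation not Box ((r implies q) or (q implies r)):
1. not Box ((r implies q) or (q implies r)), w0
2. not ((r implies q) or (q implies r)), w1   [neg-Box-rule on 1: fresh world w1, w0Rw1]
3. not (r implies q), w1   [neg-or-rule on 2]
4. not (q implies r), w1   [neg-or-rule on 2]
5. r, w1   [neg-implies-rule on 3]
6. not q, w1   [neg-implies-rule on 3]
7. q, w1   [neg-implies-rule on 4]
8. not r, w1   [neg-implies-rule on 4]
Accessibility: w0Rw1
Branch closes: q and not q both at w1.
Every branch of the negation's tableau closes; the branch above is one of them.

Valid in K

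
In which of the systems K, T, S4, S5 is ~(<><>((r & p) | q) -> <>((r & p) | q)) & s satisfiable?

S4-tableau for the formula:
1. ~(<><>((r & p) | q) -> <>((r & p) | q)) & s, w0
2. ~(<><>((r & p) | q) -> <>((r & p) | q)), w0
3. s, w0
4. <><>((r & p) | q), w0
5. ~<>((r & p) | q), w0
6. ~((r & p) | q), w0
7. ~(r & p), w0
8. ~q, w0
9. ~p, w0
10. <>((r & p) | q), w1
11. ~((r & p) | q), w1
12. ~(r & p), w1
13. ~q, w1
14. ~p, w1
15. (r & p) | q, w2
16. ~((r & p) | q), w2
17. ~(r & p), w2
18. ~q, w2
19. r & p, w2
20. r, w2
21. p, w2
22. ~p, w2
Accessibility: w0Rw0, w0Rw1, w0Rw2, w1Rw1, w1Rw2, w2Rw2
Branch closes: p and ~p both at w2.
Every branch closes (one shown): unsatisfiable in S4, hence also in S5 (every S5-frame is an S4-frame).
T-tableau for the formula:
1. ~(<><>((r & p) | q) -> <>((r & p) | q)) & s, w0
2. ~(<><>((r & p) | q) -> <>((r & p) | q)), w0
3. s, w0
4. <><>((r & p) | q), w0
5. ~<>((r & p) | q), w0
6. ~((r & p) | q), w0
7. ~(r & p), w0
8. ~q, w0
9. ~p, w0
10. <>((r & p) | q), w1
11. ~((r & p) | q), w1
12. ~(r & p), w1
13. ~q, w1
14. ~p, w1
15. (r & p) | q, w2
16. q, w2
Accessibility: w0Rw0, w0Rw1, w1Rw1, w1Rw2, w2Rw2
Complete open branch: satisfiable in T, hence also in K (this T-model is also a K-model).

K, T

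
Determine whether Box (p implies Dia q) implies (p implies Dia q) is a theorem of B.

Yes, valid

Tableau for the negation not (Box (p implies Dia q) implies (p implies Dia q)):
1. not (Box (p implies Dia q) implies (p implies Dia q)), 0
2. Box (p implies Dia q), 0
3. not (p implies Dia q), 0
4. p, 0
5. not Dia q, 0
6. p implies Dia q, 0
7. not q, 0
8. Dia q, 0
9. q, 1
10. p implies Dia q, 1
11. not q, 1
Accessibility: 0R0, 0R1, 1R0, 1R1
Branch closes: q and not q both at 1.
All branches of the negation close; one closing branch shown above.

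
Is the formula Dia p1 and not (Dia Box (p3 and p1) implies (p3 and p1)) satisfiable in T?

Yes, satisfiable

1. Dia p1 and not (Dia Box (p3 and p1) implies (p3 and p1)), w0
2. Dia p1, w0
3. not (Dia Box (p3 and p1) implies (p3 and p1)), w0
4. Dia Box (p3 and p1), w0
5. not (p3 and p1), w0
6. not p1, w0
7. p1, w1
8. Box (p3 and p1), w2
9. p3 and p1, w2
10. p3, w2
11. p1, w2
Accessibility: w0Rw0, w0Rw1, w0Rw2, w1Rw1, w2Rw2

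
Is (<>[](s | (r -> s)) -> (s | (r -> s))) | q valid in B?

Valid

Tableau for the negation ~((<>[](s | (r -> s)) -> (s | (r -> s))) | q):
1. ~((<>[](s | (r -> s)) -> (s | (r -> s))) | q), w0
2. ~(<>[](s | (r -> s)) -> (s | (r -> s))), w0
3. ~q, w0
4. <>[](s | (r -> s)), w0
5. ~(s | (r -> s)), w0
6. ~s, w0
7. ~(r -> s), w0
8. r, w0
9. [](s | (r -> s)), w1
10. s | (r -> s), w0
11. s | (r -> s), w1
12. r -> s, w0
13. r -> s, w1
14. s, w0
Accessibility: w0Rw0, w0Rw1, w1Rw0, w1Rw1
Branch closes: s and ~s both at w0.
Every branch of the negation's tableau closes; the branch above is one of them.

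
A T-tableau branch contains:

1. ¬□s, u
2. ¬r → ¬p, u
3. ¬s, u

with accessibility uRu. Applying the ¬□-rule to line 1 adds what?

a fresh world v with uRv, and ¬s at v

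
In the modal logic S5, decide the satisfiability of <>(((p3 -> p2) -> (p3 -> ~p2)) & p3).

1. <>(((p3 -> p2) -> (p3 -> ~p2)) & p3), 0
2. ((p3 -> p2) -> (p3 -> ~p2)) & p3, 1
3. (p3 -> p2) -> (p3 -> ~p2), 1
4. p3, 1
5. p3 -> ~p2, 1
6. ~p2, 1
Accessibility: 0R0, 0R1, 1R0, 1R1

Yes, satisfiable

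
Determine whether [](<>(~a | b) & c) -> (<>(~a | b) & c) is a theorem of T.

Tableau for the negation ~([](<>(~a | b) & c) -> (<>(~a | b) & c)):
1. ~([](<>(~a | b) & c) -> (<>(~a | b) & c)), 0
2. [](<>(~a | b) & c), 0
3. ~(<>(~a | b) & c), 0
4. <>(~a | b) & c, 0
5. <>(~a | b), 0
6. c, 0
7. ~<>(~a | b), 0
8. ~(~a | b), 0
9. a, 0
10. ~b, 0
11. ~a | b, 1
12. <>(~a | b) & c, 1
13. <>(~a | b), 1
14. c, 1
15. ~(~a | b), 1
16. a, 1
17. ~b, 1
18. b, 1
Accessibility: 0R0, 0R1, 1R1
Branch closes: b and ~b both at 1.
Every branch of the negation's tableau closes; the branch above is one of them.

Valid in T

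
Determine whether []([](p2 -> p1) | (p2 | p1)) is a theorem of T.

Tableau for the negation ~[]([](p2 -> p1) | (p2 | p1)):
1. ~[]([](p2 -> p1) | (p2 | p1)), w0
2. ~([](p2 -> p1) | (p2 | p1)), w1   [~[]-rule on 1: fresh world w1, w0Rw1]
3. ~[](p2 -> p1), w1   [~|-rule on 2]
4. ~(p2 | p1), w1   [~|-rule on 2]
5. ~p2, w1   [~|-rule on 4]
6. ~p1, w1   [~|-rule on 4]
7. ~(p2 -> p1), w2   [~[]-rule on 3: fresh world w2, w1Rw2]
8. p2, w2   [~->-rule on 7]
9. ~p1, w2   [~->-rule on 7]
Accessibility: w0Rw0, w0Rw1, w1Rw1, w1Rw2, w2Rw2
The negation has an open branch (countermodel exists).

No, not valid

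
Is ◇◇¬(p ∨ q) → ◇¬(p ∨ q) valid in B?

Tableau for the negation ¬(◇◇¬(p ∨ q) → ◇¬(p ∨ q)):
1. ¬(◇◇¬(p ∨ q) → ◇¬(p ∨ q)), u
2. ◇◇¬(p ∨ q), u
3. ¬◇¬(p ∨ q), u
4. p ∨ q, u
5. q, u
6. ◇¬(p ∨ q), v
7. p ∨ q, v
8. q, v
9. ¬(p ∨ q), w
10. ¬p, w
11. ¬q, w
Accessibility: uRu, uRv, vRu, vRv, vRw, wRv, wRw
The negation has an open branch (countermodel exists).

Not valid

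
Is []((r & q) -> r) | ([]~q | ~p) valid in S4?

Valid in S4

Tableau for the negation ~([]((r & q) -> r) | ([]~q | ~p)):
1. ~([]((r & q) -> r) | ([]~q | ~p)), 0
2. ~[]((r & q) -> r), 0
3. ~([]~q | ~p), 0
4. ~[]~q, 0
5. p, 0
6. ~((r & q) -> r), 1
7. r & q, 1
8. ~r, 1
9. r, 1
10. q, 1
Accessibility: 0R0, 0R1, 1R1
Branch closes: r and ~r both at 1.
Every branch of the negation's tableau closes; the branch above is one of them.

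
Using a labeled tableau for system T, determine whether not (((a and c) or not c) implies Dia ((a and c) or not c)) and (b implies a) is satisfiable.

1. not (((a and c) or not c) implies Dia ((a and c) or not c)) and (b implies a), 0
2. not (((a and c) or not c) implies Dia ((a and c) or not c)), 0
3. b implies a, 0
4. (a and c) or not c, 0
5. not Dia ((a and c) or not c), 0
6. not ((a and c) or not c), 0
7. not (a and c), 0
8. c, 0
9. a, 0
10. a and c, 0
11. not c, 0
Accessibility: 0R0
Branch closes: c and not c both at 0.
All branches of the tableau close; one closing branch shown above.

Unsatisfiable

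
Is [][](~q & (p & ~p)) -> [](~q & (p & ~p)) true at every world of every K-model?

Invalid (countermodel exists)

Tableau for the negation ~([][](~q & (p & ~p)) -> [](~q & (p & ~p))):
1. ~([][](~q & (p & ~p)) -> [](~q & (p & ~p))), 0
2. [][](~q & (p & ~p)), 0
3. ~[](~q & (p & ~p)), 0
4. ~(~q & (p & ~p)), 1
5. [](~q & (p & ~p)), 1
6. ~(p & ~p), 1
7. p, 1
Accessibility: 0R1
The negation has an open branch (countermodel exists).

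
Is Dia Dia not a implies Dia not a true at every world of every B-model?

Tableau for the negation not (Dia Dia not a implies Dia not a):
1. not (Dia Dia not a implies Dia not a), 0
2. Dia Dia not a, 0
3. not Dia not a, 0
4. a, 0
5. Dia not a, 1
6. a, 1
7. not a, 2
Accessibility: 0R0, 0R1, 1R0, 1R1, 1R2, 2R1, 2R2
The negation has an open branch (countermodel exists).

No, not valid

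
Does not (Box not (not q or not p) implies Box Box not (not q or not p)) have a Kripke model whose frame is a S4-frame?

1. not (Box not (not q or not p) implies Box Box not (not q or not p)), 0
2. Box not (not q or not p), 0
3. not Box Box not (not q or not p), 0
4. not (not q or not p), 0
5. q, 0
6. p, 0
7. not Box not (not q or not p), 1
8. not (not q or not p), 1
9. q, 1
10. p, 1
11. not q or not p, 2
12. not (not q or not p), 2
13. q, 2
14. p, 2
15. not p, 2
Accessibility: 0R0, 0R1, 0R2, 1R1, 1R2, 2R2
Branch closes: p and not p both at 2.
All branches of the tableau close; one closing branch shown above.

Unsatisfiable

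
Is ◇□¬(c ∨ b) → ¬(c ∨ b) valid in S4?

Not valid

Tableau for the negation ¬(◇□¬(c ∨ b) → ¬(c ∨ b)):
1. ¬(◇□¬(c ∨ b) → ¬(c ∨ b)), u
2. ◇□¬(c ∨ b), u
3. c ∨ b, u
4. b, u
5. □¬(c ∨ b), v
6. ¬(c ∨ b), v
7. ¬c, v
8. ¬b, v
Accessibility: uRu, uRv, vRv
The negation has an open branch (countermodel exists).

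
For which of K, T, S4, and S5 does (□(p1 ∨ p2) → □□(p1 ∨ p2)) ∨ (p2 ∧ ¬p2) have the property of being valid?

S4-tableau for the negation ¬((□(p1 ∨ p2) → □□(p1 ∨ p2)) ∨ (p2 ∧ ¬p2)):
1. ¬((□(p1 ∨ p2) → □□(p1 ∨ p2)) ∨ (p2 ∧ ¬p2)), 0
2. ¬(□(p1 ∨ p2) → □□(p1 ∨ p2)), 0
3. ¬(p2 ∧ ¬p2), 0
4. □(p1 ∨ p2), 0
5. ¬□□(p1 ∨ p2), 0
6. p1 ∨ p2, 0
7. p2, 0
8. ¬□(p1 ∨ p2), 1
9. p1 ∨ p2, 1
10. p2, 1
11. ¬(p1 ∨ p2), 2
12. ¬p1, 2
13. ¬p2, 2
14. p1 ∨ p2, 2
15. p2, 2
Accessibility: 0R0, 0R1, 0R2, 1R1, 1R2, 2R2
Branch closes: p2 and ¬p2 both at 2.
Every branch closes (one shown): valid in S4, hence also in S5 (every theorem of S4 is a theorem of S5).
T-tableau for the negation ¬((□(p1 ∨ p2) → □□(p1 ∨ p2)) ∨ (p2 ∧ ¬p2)):
1. ¬((□(p1 ∨ p2) → □□(p1 ∨ p2)) ∨ (p2 ∧ ¬p2)), 0
2. ¬(□(p1 ∨ p2) → □□(p1 ∨ p2)), 0
3. ¬(p2 ∧ ¬p2), 0
4. □(p1 ∨ p2), 0
5. ¬□□(p1 ∨ p2), 0
6. p1 ∨ p2, 0
7. p2, 0
8. ¬□(p1 ∨ p2), 1
9. p1 ∨ p2, 1
10. p2, 1
11. ¬(p1 ∨ p2), 2
12. ¬p1, 2
13. ¬p2, 2
Accessibility: 0R0, 0R1, 1R1, 1R2, 2R2
Complete open branch: countermodel on a T-frame, so not valid in T, nor in K (the same frame is also a K-frame).

S4, S5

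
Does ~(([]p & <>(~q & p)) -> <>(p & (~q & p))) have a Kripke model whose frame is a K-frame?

1. ~(([]p & <>(~q & p)) -> <>(p & (~q & p))), w0
2. []p & <>(~q & p), w0
3. ~<>(p & (~q & p)), w0
4. []p, w0
5. <>(~q & p), w0
6. ~q & p, w1
7. ~q, w1
8. p, w1
9. ~(p & (~q & p)), w1
10. ~(~q & p), w1
11. ~p, w1
Accessibility: w0Rw1
Branch closes: p and ~p both at w1.
(One branch shown.) All branches close.

Unsatisfiable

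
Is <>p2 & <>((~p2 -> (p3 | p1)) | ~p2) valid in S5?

Invalid (countermodel exists)

Tableau for the negation ~(<>p2 & <>((~p2 -> (p3 | p1)) | ~p2)):
1. ~(<>p2 & <>((~p2 -> (p3 | p1)) | ~p2)), u
2. ~<>p2, u
3. ~p2, u
Accessibility: uRu
The negation has an open branch (countermodel exists).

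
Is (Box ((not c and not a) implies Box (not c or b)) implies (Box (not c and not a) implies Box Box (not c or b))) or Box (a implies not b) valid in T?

Tableau for the negation not ((Box ((not c and not a) implies Box (not c or b)) implies (Box (not c and not a) implies Box Box (not c or b))) or Box (a implies not b)):
1. not ((Box ((not c and not a) implies Box (not c or b)) implies (Box (not c and not a) implies Box Box (not c or b))) or Box (a implies not b)), 0
2. not (Box ((not c and not a) implies Box (not c or b)) implies (Box (not c and not a) implies Box Box (not c or b))), 0   [neg-or-rule on 1]
3. not Box (a implies not b), 0   [neg-or-rule on 1]
4. Box ((not c and not a) implies Box (not c or b)), 0   [neg-implies-rule on 2]
5. not (Box (not c and not a) implies Box Box (not c or b)), 0   [neg-implies-rule on 2]
6. Box (not c and not a), 0   [neg-implies-rule on 5]
7. not Box Box (not c or b), 0   [neg-implies-rule on 5]
8. (not c and not a) implies Box (not c or b), 0   [Box-rule on 4 via 0R0]
9. not c and not a, 0   [Box-rule on 6 via 0R0]
10. not c, 0   [and-rule on 9]
11. not a, 0   [and-rule on 9]
12. Box (not c or b), 0   [implies-rule on 8 (branches; this branch)]
13. not c or b, 0   [Box-rule on 12 via 0R0]
14. b, 0   [or-rule on 13 (branches; this branch)]
15. not (a implies not b), 1   [neg-Box-rule on 3: fresh world 1, 0R1]
16. a, 1   [neg-implies-rule on 15]
17. b, 1   [neg-implies-rule on 15]
18. (not c and not a) implies Box (not c or b), 1   [Box-rule on 4 via 0R1]
19. not c and not a, 1   [Box-rule on 6 via 0R1]
20. not c, 1   [and-rule on 19]
21. not a, 1   [and-rule on 19]
Accessibility: 0R0, 0R1, 1R1
Branch closes: a and not a both at 1.
Every branch of the negation's tableau closes; the branch above is one of them.

Yes, valid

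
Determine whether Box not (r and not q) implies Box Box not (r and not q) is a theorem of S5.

Valid in S5

Tableau for the negation not (Box not (r and not q) implies Box Box not (r and not q)):
1. not (Box not (r and not q) implies Box Box not (r and not q)), 0
2. Box not (r and not q), 0   [neg-implies-rule on 1]
3. not Box Box not (r and not q), 0   [neg-implies-rule on 1]
4. not (r and not q), 0   [Box-rule on 2 via 0R0]
5. q, 0   [neg-and-rule on 4 (branches; this branch)]
6. not Box not (r and not q), 1   [neg-Box-rule on 3: fresh world 1, 0R1]
7. not (r and not q), 1   [Box-rule on 2 via 0R1]
8. q, 1   [neg-and-rule on 7 (branches; this branch)]
9. r and not q, 2   [neg-Box-rule on 6: fresh world 2, 1R2]
10. r, 2   [and-rule on 9]
11. not q, 2   [and-rule on 9]
12. not (r and not q), 2   [Box-rule on 2 via 0R2]
13. q, 2   [neg-and-rule on 12 (branches; this branch)]
Accessibility: 0R0, 0R1, 0R2, 1R0, 1R1, 1R2, 2R0, 2R1, 2R2
Branch closes: q and not q both at 2.
All branches of the negation close; one closing branch shown above.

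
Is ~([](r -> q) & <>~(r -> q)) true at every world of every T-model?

Yes, valid

Tableau for the negation [](r -> q) & <>~(r -> q):
1. [](r -> q) & <>~(r -> q), 0
2. [](r -> q), 0
3. <>~(r -> q), 0
4. r -> q, 0
5. q, 0
6. ~(r -> q), 1
7. r, 1
8. ~q, 1
9. r -> q, 1
10. q, 1
Accessibility: 0R0, 0R1, 1R1
Branch closes: q and ~q both at 1.
All branches of the negation close; one closing branch shown above.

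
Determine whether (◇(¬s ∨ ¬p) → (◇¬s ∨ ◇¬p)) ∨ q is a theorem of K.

Tableau for the negation ¬((◇(¬s ∨ ¬p) → (◇¬s ∨ ◇¬p)) ∨ q):
1. ¬((◇(¬s ∨ ¬p) → (◇¬s ∨ ◇¬p)) ∨ q), u
2. ¬(◇(¬s ∨ ¬p) → (◇¬s ∨ ◇¬p)), u
3. ¬q, u
4. ◇(¬s ∨ ¬p), u
5. ¬(◇¬s ∨ ◇¬p), u
6. ¬◇¬s, u
7. ¬◇¬p, u
8. ¬s ∨ ¬p, v
9. s, v
10. p, v
11. ¬p, v
Accessibility: uRv
Branch closes: p and ¬p both at v.
Every branch of the negation's tableau closes; the branch above is one of them.

Valid in K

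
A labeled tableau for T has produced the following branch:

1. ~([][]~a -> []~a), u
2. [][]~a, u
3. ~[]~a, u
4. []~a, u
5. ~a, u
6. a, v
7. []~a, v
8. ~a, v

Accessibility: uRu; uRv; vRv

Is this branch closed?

Closed

Both a and ~a appear at v.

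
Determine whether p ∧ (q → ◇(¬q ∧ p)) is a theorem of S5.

Not valid

Tableau for the negation ¬(p ∧ (q → ◇(¬q ∧ p))):
1. ¬(p ∧ (q → ◇(¬q ∧ p))), u
2. ¬(q → ◇(¬q ∧ p)), u   [¬∧-rule on 1 (branches; this branch)]
3. q, u   [¬→-rule on 2]
4. ¬◇(¬q ∧ p), u   [¬→-rule on 2]
5. ¬(¬q ∧ p), u   [¬◇-rule on 4 via uRu]
6. ¬p, u   [¬∧-rule on 5 (branches; this branch)]
Accessibility: uRu
The negation has an open branch (countermodel exists).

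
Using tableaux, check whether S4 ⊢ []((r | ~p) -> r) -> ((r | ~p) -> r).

Valid in S4

Tableau for the negation ~([]((r | ~p) -> r) -> ((r | ~p) -> r)):
1. ~([]((r | ~p) -> r) -> ((r | ~p) -> r)), 0
2. []((r | ~p) -> r), 0
3. ~((r | ~p) -> r), 0
4. r | ~p, 0
5. ~r, 0
6. (r | ~p) -> r, 0
7. ~p, 0
8. ~(r | ~p), 0
9. p, 0
Accessibility: 0R0
Branch closes: p and ~p both at 0.
Every branch of the negation's tableau closes; the branch above is one of them.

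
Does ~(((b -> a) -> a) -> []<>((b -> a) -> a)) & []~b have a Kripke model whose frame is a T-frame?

Satisfiable

1. ~(((b -> a) -> a) -> []<>((b -> a) -> a)) & []~b, u
2. ~(((b -> a) -> a) -> []<>((b -> a) -> a)), u
3. []~b, u
4. (b -> a) -> a, u
5. ~[]<>((b -> a) -> a), u
6. ~b, u
7. a, u
8. ~<>((b -> a) -> a), v
9. ~b, v
10. ~((b -> a) -> a), v
11. b -> a, v
12. ~a, v
Accessibility: uRu, uRv, vRv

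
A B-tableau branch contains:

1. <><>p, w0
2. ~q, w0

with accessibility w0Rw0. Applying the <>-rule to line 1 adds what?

a fresh world w1 with w0Rw1, and <>p at w1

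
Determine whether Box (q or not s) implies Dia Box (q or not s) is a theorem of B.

Valid in B

Tableau for the negation not (Box (q or not s) implies Dia Box (q or not s)):
1. not (Box (q or not s) implies Dia Box (q or not s)), w0
2. Box (q or not s), w0   [neg-implies-rule on 1]
3. not Dia Box (q or not s), w0   [neg-implies-rule on 1]
4. q or not s, w0   [Box-rule on 2 via w0Rw0]
5. not Box (q or not s), w0   [neg-Dia-rule on 3 via w0Rw0]
6. not s, w0   [or-rule on 4 (branches; this branch)]
7. not (q or not s), w1   [neg-Box-rule on 5: fresh world w1, w0Rw1]
8. not q, w1   [neg-or-rule on 7]
9. s, w1   [neg-or-rule on 7]
10. q or not s, w1   [Box-rule on 2 via w0Rw1]
11. not Box (q or not s), w1   [neg-Dia-rule on 3 via w0Rw1]
12. not s, w1   [or-rule on 10 (branches; this branch)]
Accessibility: w0Rw0, w0Rw1, w1Rw0, w1Rw1
Branch closes: s and not s both at w1.
Every branch of the negation's tableau closes; the branch above is one of them.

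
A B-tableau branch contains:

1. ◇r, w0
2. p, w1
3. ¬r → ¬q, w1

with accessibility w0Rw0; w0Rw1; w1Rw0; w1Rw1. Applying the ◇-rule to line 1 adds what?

a fresh world w2 with w0Rw2, and r at w2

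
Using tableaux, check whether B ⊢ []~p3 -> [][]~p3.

Tableau for the negation ~([]~p3 -> [][]~p3):
1. ~([]~p3 -> [][]~p3), u
2. []~p3, u   [~->-rule on 1]
3. ~[][]~p3, u   [~->-rule on 1]
4. ~p3, u   [[]-rule on 2 via uRu]
5. ~[]~p3, v   [~[]-rule on 3: fresh world v, uRv]
6. ~p3, v   [[]-rule on 2 via uRv]
7. p3, w   [~[]-rule on 5: fresh world w, vRw]
Accessibility: uRu, uRv, vRu, vRv, vRw, wRv, wRw
The negation has an open branch (countermodel exists).

Not valid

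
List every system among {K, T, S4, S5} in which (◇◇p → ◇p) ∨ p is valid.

S4, S5

S4-tableau for the negation ¬((◇◇p → ◇p) ∨ p):
1. ¬((◇◇p → ◇p) ∨ p), u
2. ¬(◇◇p → ◇p), u
3. ¬p, u
4. ◇◇p, u
5. ¬◇p, u
6. ◇p, v
7. ¬p, v
8. p, w
9. ¬p, w
Accessibility: uRu, uRv, uRw, vRv, vRw, wRw
Branch closes: p and ¬p both at w.
Every branch closes (one shown): valid in S4, hence also in S5 (every theorem of S4 is a theorem of S5).
T-tableau for the negation ¬((◇◇p → ◇p) ∨ p):
1. ¬((◇◇p → ◇p) ∨ p), u
2. ¬(◇◇p → ◇p), u
3. ¬p, u
4. ◇◇p, u
5. ¬◇p, u
6. ◇p, v
7. ¬p, v
8. p, w
Accessibility: uRu, uRv, vRv, vRw, wRw
Complete open branch: countermodel on a T-frame, so not valid in T, nor in K (the same frame is also a K-frame).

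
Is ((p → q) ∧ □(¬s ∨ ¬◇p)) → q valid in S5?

Tableau for the negation ¬(((p → q) ∧ □(¬s ∨ ¬◇p)) → q):
1. ¬(((p → q) ∧ □(¬s ∨ ¬◇p)) → q), w0
2. (p → q) ∧ □(¬s ∨ ¬◇p), w0
3. ¬q, w0
4. p → q, w0
5. □(¬s ∨ ¬◇p), w0
6. ¬s ∨ ¬◇p, w0
7. ¬p, w0
8. ¬◇p, w0
Accessibility: w0Rw0
The negation has an open branch (countermodel exists).

Invalid (countermodel exists)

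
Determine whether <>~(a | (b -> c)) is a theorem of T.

No, not valid

Tableau for the negation ~<>~(a | (b -> c)):
1. ~<>~(a | (b -> c)), 0
2. a | (b -> c), 0
3. b -> c, 0
4. c, 0
Accessibility: 0R0
The negation has an open branch (countermodel exists).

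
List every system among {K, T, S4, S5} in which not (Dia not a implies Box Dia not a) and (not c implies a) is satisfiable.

K, T, S4

S5-tableau for the formula:
1. not (Dia not a implies Box Dia not a) and (not c implies a), w0
2. not (Dia not a implies Box Dia not a), w0
3. not c implies a, w0
4. Dia not a, w0
5. not Box Dia not a, w0
6. c, w0
7. not a, w1
8. not Dia not a, w2
9. a, w0
10. a, w1
Accessibility: w0Rw0, w0Rw1, w0Rw2, w1Rw0, w1Rw1, w1Rw2, w2Rw0, w2Rw1, w2Rw2
Branch closes: a and not a both at w1.
Every branch closes (one shown): unsatisfiable in S5.
S4-tableau for the formula:
1. not (Dia not a implies Box Dia not a) and (not c implies a), w0
2. not (Dia not a implies Box Dia not a), w0
3. not c implies a, w0
4. Dia not a, w0
5. not Box Dia not a, w0
6. a, w0
7. not a, w1
8. not Dia not a, w2
9. a, w2
Accessibility: w0Rw0, w0Rw1, w0Rw2, w1Rw1, w2Rw2
Complete open branch: satisfiable in S4, hence also in K, T (this S4-model is also a K-model and a T-model).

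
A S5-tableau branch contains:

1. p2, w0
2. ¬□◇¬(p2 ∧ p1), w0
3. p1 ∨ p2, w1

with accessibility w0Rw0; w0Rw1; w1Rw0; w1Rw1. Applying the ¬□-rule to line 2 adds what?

a fresh world w2 with w0Rw2, and ¬◇¬(p2 ∧ p1) at w2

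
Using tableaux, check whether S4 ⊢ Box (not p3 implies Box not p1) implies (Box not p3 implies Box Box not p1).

Valid

Tableau for the negation not (Box (not p3 implies Box not p1) implies (Box not p3 implies Box Box not p1)):
1. not (Box (not p3 implies Box not p1) implies (Box not p3 implies Box Box not p1)), 0
2. Box (not p3 implies Box not p1), 0   [neg-implies-rule on 1]
3. not (Box not p3 implies Box Box not p1), 0   [neg-implies-rule on 1]
4. Box not p3, 0   [neg-implies-rule on 3]
5. not Box Box not p1, 0   [neg-implies-rule on 3]
6. not p3 implies Box not p1, 0   [Box-rule on 2 via 0R0]
7. not p3, 0   [Box-rule on 4 via 0R0]
8. Box not p1, 0   [implies-rule on 6 (branches; this branch)]
9. not p1, 0   [Box-rule on 8 via 0R0]
10. not Box not p1, 1   [neg-Box-rule on 5: fresh world 1, 0R1]
11. not p3 implies Box not p1, 1   [Box-rule on 2 via 0R1]
12. not p3, 1   [Box-rule on 4 via 0R1]
13. not p1, 1   [Box-rule on 8 via 0R1]
14. Box not p1, 1   [implies-rule on 11 (branches; this branch)]
15. p1, 2   [neg-Box-rule on 10: fresh world 2, 1R2]
16. not p3 implies Box not p1, 2   [Box-rule on 2 via 0R2]
17. not p3, 2   [Box-rule on 4 via 0R2]
18. not p1, 2   [Box-rule on 8 via 0R2]
Accessibility: 0R0, 0R1, 0R2, 1R1, 1R2, 2R2
Branch closes: p1 and not p1 both at 2.
Every branch of the negation's tableau closes; the branch above is one of them.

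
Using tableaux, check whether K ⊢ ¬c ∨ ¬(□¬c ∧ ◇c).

Tableau for the negation ¬(¬c ∨ ¬(□¬c ∧ ◇c)):
1. ¬(¬c ∨ ¬(□¬c ∧ ◇c)), u
2. c, u
3. □¬c ∧ ◇c, u
4. □¬c, u
5. ◇c, u
6. c, v
7. ¬c, v
Accessibility: uRv
Branch closes: c and ¬c both at v.
All branches of the negation close; one closing branch shown above.

Valid in K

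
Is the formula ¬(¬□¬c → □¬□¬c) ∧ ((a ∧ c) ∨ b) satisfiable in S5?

Unsatisfiable (every branch closes)

1. ¬(¬□¬c → □¬□¬c) ∧ ((a ∧ c) ∨ b), 0
2. ¬(¬□¬c → □¬□¬c), 0   [∧-rule on 1]
3. (a ∧ c) ∨ b, 0   [∧-rule on 1]
4. ¬□¬c, 0   [¬→-rule on 2]
5. ¬□¬□¬c, 0   [¬→-rule on 2]
6. b, 0   [∨-rule on 3 (branches; this branch)]
7. c, 1   [¬□-rule on 4: fresh world 1, 0R1]
8. □¬c, 2   [¬□-rule on 5: fresh world 2, 0R2]
9. ¬c, 0   [□-rule on 8 via 2R0]
10. ¬c, 1   [□-rule on 8 via 2R1]
Accessibility: 0R0, 0R1, 0R2, 1R0, 1R1, 1R2, 2R0, 2R1, 2R2
Branch closes: c and ¬c both at 1.
All branches of the tableau close; one closing branch shown above.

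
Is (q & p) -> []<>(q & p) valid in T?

Invalid (countermodel exists)

Tableau for the negation ~((q & p) -> []<>(q & p)):
1. ~((q & p) -> []<>(q & p)), 0
2. q & p, 0
3. ~[]<>(q & p), 0
4. q, 0
5. p, 0
6. ~<>(q & p), 1
7. ~(q & p), 1
8. ~p, 1
Accessibility: 0R0, 0R1, 1R1
The negation has an open branch (countermodel exists).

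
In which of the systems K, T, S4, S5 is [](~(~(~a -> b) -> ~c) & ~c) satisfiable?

K-tableau for the formula:
1. [](~(~(~a -> b) -> ~c) & ~c), u
Complete open branch: satisfiable in K.
T-tableau for the formula:
1. [](~(~(~a -> b) -> ~c) & ~c), u
2. ~(~(~a -> b) -> ~c) & ~c, u
3. ~(~(~a -> b) -> ~c), u
4. ~c, u
5. ~(~a -> b), u
6. c, u
Accessibility: uRu
Branch closes: c and ~c both at u.
Every branch closes (one shown): unsatisfiable in T, hence also in S4, S5 (every S4/S5-frame is a T-frame).

K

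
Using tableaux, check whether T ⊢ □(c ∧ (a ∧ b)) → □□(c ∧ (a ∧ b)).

Not valid

Tableau for the negation ¬(□(c ∧ (a ∧ b)) → □□(c ∧ (a ∧ b))):
1. ¬(□(c ∧ (a ∧ b)) → □□(c ∧ (a ∧ b))), w0
2. □(c ∧ (a ∧ b)), w0   [¬→-rule on 1]
3. ¬□□(c ∧ (a ∧ b)), w0   [¬→-rule on 1]
4. c ∧ (a ∧ b), w0   [□-rule on 2 via w0Rw0]
5. c, w0   [∧-rule on 4]
6. a ∧ b, w0   [∧-rule on 4]
7. a, w0   [∧-rule on 6]
8. b, w0   [∧-rule on 6]
9. ¬□(c ∧ (a ∧ b)), w1   [¬□-rule on 3: fresh world w1, w0Rw1]
10. c ∧ (a ∧ b), w1   [□-rule on 2 via w0Rw1]
11. c, w1   [∧-rule on 10]
12. a ∧ b, w1   [∧-rule on 10]
13. a, w1   [∧-rule on 12]
14. b, w1   [∧-rule on 12]
15. ¬(c ∧ (a ∧ b)), w2   [¬□-rule on 9: fresh world w2, w1Rw2]
16. ¬(a ∧ b), w2   [¬∧-rule on 15 (branches; this branch)]
17. ¬b, w2   [¬∧-rule on 16 (branches; this branch)]
Accessibility: w0Rw0, w0Rw1, w1Rw1, w1Rw2, w2Rw2
The negation has an open branch (countermodel exists).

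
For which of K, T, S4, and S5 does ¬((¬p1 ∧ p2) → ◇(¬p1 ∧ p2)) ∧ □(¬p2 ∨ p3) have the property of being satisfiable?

K

K-tableau for the formula:
1. ¬((¬p1 ∧ p2) → ◇(¬p1 ∧ p2)) ∧ □(¬p2 ∨ p3), w0
2. ¬((¬p1 ∧ p2) → ◇(¬p1 ∧ p2)), w0
3. □(¬p2 ∨ p3), w0
4. ¬p1 ∧ p2, w0
5. ¬◇(¬p1 ∧ p2), w0
6. ¬p1, w0
7. p2, w0
Complete open branch: satisfiable in K.
T-tableau for the formula:
1. ¬((¬p1 ∧ p2) → ◇(¬p1 ∧ p2)) ∧ □(¬p2 ∨ p3), w0
2. ¬((¬p1 ∧ p2) → ◇(¬p1 ∧ p2)), w0
3. □(¬p2 ∨ p3), w0
4. ¬p1 ∧ p2, w0
5. ¬◇(¬p1 ∧ p2), w0
6. ¬p1, w0
7. p2, w0
8. ¬p2 ∨ p3, w0
9. ¬(¬p1 ∧ p2), w0
10. p3, w0
11. ¬p2, w0
Accessibility: w0Rw0
Branch closes: p2 and ¬p2 both at w0.
Every branch closes (one shown): unsatisfiable in T, hence also in S4, S5 (every S4/S5-frame is a T-frame).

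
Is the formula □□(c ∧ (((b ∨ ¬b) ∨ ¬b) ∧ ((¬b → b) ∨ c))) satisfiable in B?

1. □□(c ∧ (((b ∨ ¬b) ∨ ¬b) ∧ ((¬b → b) ∨ c))), u
2. □(c ∧ (((b ∨ ¬b) ∨ ¬b) ∧ ((¬b → b) ∨ c))), u
3. c ∧ (((b ∨ ¬b) ∨ ¬b) ∧ ((¬b → b) ∨ c)), u
4. c, u
5. ((b ∨ ¬b) ∨ ¬b) ∧ ((¬b → b) ∨ c), u
6. (b ∨ ¬b) ∨ ¬b, u
7. (¬b → b) ∨ c, u
8. ¬b, u
Accessibility: uRu

Yes, satisfiable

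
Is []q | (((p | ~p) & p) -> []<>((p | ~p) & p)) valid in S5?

Yes, valid

Tableau for the negation ~([]q | (((p | ~p) & p) -> []<>((p | ~p) & p))):
1. ~([]q | (((p | ~p) & p) -> []<>((p | ~p) & p))), 0
2. ~[]q, 0   [~|-rule on 1]
3. ~(((p | ~p) & p) -> []<>((p | ~p) & p)), 0   [~|-rule on 1]
4. (p | ~p) & p, 0   [~->-rule on 3]
5. ~[]<>((p | ~p) & p), 0   [~->-rule on 3]
6. p | ~p, 0   [&-rule on 4]
7. p, 0   [&-rule on 4]
8. ~q, 1   [~[]-rule on 2: fresh world 1, 0R1]
9. ~<>((p | ~p) & p), 2   [~[]-rule on 5: fresh world 2, 0R2]
10. ~((p | ~p) & p), 0   [~<>-rule on 9 via 2R0]
11. ~((p | ~p) & p), 1   [~<>-rule on 9 via 2R1]
12. ~((p | ~p) & p), 2   [~<>-rule on 9 via 2R2]
13. ~(p | ~p), 0   [~&-rule on 10 (branches; this branch)]
14. ~p, 0   [~|-rule on 13]
Accessibility: 0R0, 0R1, 0R2, 1R0, 1R1, 1R2, 2R0, 2R1, 2R2
Branch closes: p and ~p both at 0.
All branches of the negation close; one closing branch shown above.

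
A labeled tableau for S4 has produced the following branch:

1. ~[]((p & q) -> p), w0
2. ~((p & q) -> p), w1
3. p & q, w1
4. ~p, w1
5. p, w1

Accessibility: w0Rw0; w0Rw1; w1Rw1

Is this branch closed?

Both p and ~p appear at w1.

Closed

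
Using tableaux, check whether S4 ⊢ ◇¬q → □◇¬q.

Tableau for the negation ¬(◇¬q → □◇¬q):
1. ¬(◇¬q → □◇¬q), u
2. ◇¬q, u   [¬→-rule on 1]
3. ¬□◇¬q, u   [¬→-rule on 1]
4. ¬q, v   [◇-rule on 2: fresh world v, uRv]
5. ¬◇¬q, w   [¬□-rule on 3: fresh world w, uRw]
6. q, w   [¬◇-rule on 5 via wRw]
Accessibility: uRu, uRv, uRw, vRv, wRw
The negation has an open branch (countermodel exists).

Not valid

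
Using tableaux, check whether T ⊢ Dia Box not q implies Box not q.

Invalid (countermodel exists)

Tableau for the negation not (Dia Box not q implies Box not q):
1. not (Dia Box not q implies Box not q), u
2. Dia Box not q, u   [neg-implies-rule on 1]
3. not Box not q, u   [neg-implies-rule on 1]
4. Box not q, v   [Dia-rule on 2: fresh world v, uRv]
5. not q, v   [Box-rule on 4 via vRv]
6. q, w   [neg-Box-rule on 3: fresh world w, uRw]
Accessibility: uRu, uRv, uRw, vRv, wRw
The negation has an open branch (countermodel exists).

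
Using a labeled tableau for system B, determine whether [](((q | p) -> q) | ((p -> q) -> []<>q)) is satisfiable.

Yes, satisfiable

1. [](((q | p) -> q) | ((p -> q) -> []<>q)), u
2. ((q | p) -> q) | ((p -> q) -> []<>q), u   [[]-rule on 1 via uRu]
3. (p -> q) -> []<>q, u   [|-rule on 2 (branches; this branch)]
4. []<>q, u   [->-rule on 3 (branches; this branch)]
5. <>q, u   [[]-rule on 4 via uRu]
6. q, v   [<>-rule on 5: fresh world v, uRv]
7. ((q | p) -> q) | ((p -> q) -> []<>q), v   [[]-rule on 1 via uRv]
8. <>q, v   [[]-rule on 4 via uRv]
9. (p -> q) -> []<>q, v   [|-rule on 7 (branches; this branch)]
10. []<>q, v   [->-rule on 9 (branches; this branch)]
11. q, w   [<>-rule on 8: fresh world w, vRw]
12. <>q, w   [[]-rule on 10 via vRw]
13. q, x   [<>-rule on 12: fresh world x, wRx]
Accessibility: uRu, uRv, vRu, vRv, vRw, wRv, wRw, wRx, xRw, xRx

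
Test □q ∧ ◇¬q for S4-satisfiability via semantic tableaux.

1. □q ∧ ◇¬q, u
2. □q, u   [∧-rule on 1]
3. ◇¬q, u   [∧-rule on 1]
4. q, u   [□-rule on 2 via uRu]
5. ¬q, v   [◇-rule on 3: fresh world v, uRv]
6. q, v   [□-rule on 2 via uRv]
Accessibility: uRu, uRv, vRv
Branch closes: q and ¬q both at v.
(One branch shown.) All branches close.

Unsatisfiable (every branch closes)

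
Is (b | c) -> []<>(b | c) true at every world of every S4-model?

Invalid (countermodel exists)

Tableau for the negation ~((b | c) -> []<>(b | c)):
1. ~((b | c) -> []<>(b | c)), 0
2. b | c, 0
3. ~[]<>(b | c), 0
4. c, 0
5. ~<>(b | c), 1
6. ~(b | c), 1
7. ~b, 1
8. ~c, 1
Accessibility: 0R0, 0R1, 1R1
The negation has an open branch (countermodel exists).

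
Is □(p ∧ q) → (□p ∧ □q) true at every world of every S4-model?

Tableau for the negation ¬(□(p ∧ q) → (□p ∧ □q)):
1. ¬(□(p ∧ q) → (□p ∧ □q)), u
2. □(p ∧ q), u
3. ¬(□p ∧ □q), u
4. p ∧ q, u
5. p, u
6. q, u
7. ¬□q, u
8. ¬q, v
9. p ∧ q, v
10. p, v
11. q, v
Accessibility: uRu, uRv, vRv
Branch closes: q and ¬q both at v.
All branches of the negation close; one closing branch shown above.

Yes, valid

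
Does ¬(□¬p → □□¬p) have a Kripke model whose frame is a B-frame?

1. ¬(□¬p → □□¬p), 0
2. □¬p, 0
3. ¬□□¬p, 0
4. ¬p, 0
5. ¬□¬p, 1
6. ¬p, 1
7. p, 2
Accessibility: 0R0, 0R1, 1R0, 1R1, 1R2, 2R1, 2R2

Yes, satisfiable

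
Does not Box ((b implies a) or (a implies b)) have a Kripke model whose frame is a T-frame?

Unsatisfiable (every branch closes)

1. not Box ((b implies a) or (a implies b)), w0
2. not ((b implies a) or (a implies b)), w1   [neg-Box-rule on 1: fresh world w1, w0Rw1]
3. not (b implies a), w1   [neg-or-rule on 2]
4. not (a implies b), w1   [neg-or-rule on 2]
5. b, w1   [neg-implies-rule on 3]
6. not a, w1   [neg-implies-rule on 3]
7. a, w1   [neg-implies-rule on 4]
8. not b, w1   [neg-implies-rule on 4]
Accessibility: w0Rw0, w0Rw1, w1Rw1
Branch closes: a and not a both at w1.
Every branch closes; the branch above is one of them.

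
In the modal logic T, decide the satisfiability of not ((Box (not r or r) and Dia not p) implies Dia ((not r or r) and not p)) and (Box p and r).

Unsatisfiable (every branch closes)

1. not ((Box (not r or r) and Dia not p) implies Dia ((not r or r) and not p)) and (Box p and r), u
2. not ((Box (not r or r) and Dia not p) implies Dia ((not r or r) and not p)), u   [and-rule on 1]
3. Box p and r, u   [and-rule on 1]
4. Box (not r or r) and Dia not p, u   [neg-implies-rule on 2]
5. not Dia ((not r or r) and not p), u   [neg-implies-rule on 2]
6. Box p, u   [and-rule on 3]
7. r, u   [and-rule on 3]
8. Box (not r or r), u   [and-rule on 4]
9. Dia not p, u   [and-rule on 4]
10. not ((not r or r) and not p), u   [neg-Dia-rule on 5 via uRu]
11. p, u   [Box-rule on 6 via uRu]
12. not r or r, u   [Box-rule on 8 via uRu]
13. not p, v   [Dia-rule on 9: fresh world v, uRv]
14. not ((not r or r) and not p), v   [neg-Dia-rule on 5 via uRv]
15. p, v   [Box-rule on 6 via uRv]
Accessibility: uRu, uRv, vRv
Branch closes: p and not p both at v.
All branches of the tableau close; one closing branch shown above.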